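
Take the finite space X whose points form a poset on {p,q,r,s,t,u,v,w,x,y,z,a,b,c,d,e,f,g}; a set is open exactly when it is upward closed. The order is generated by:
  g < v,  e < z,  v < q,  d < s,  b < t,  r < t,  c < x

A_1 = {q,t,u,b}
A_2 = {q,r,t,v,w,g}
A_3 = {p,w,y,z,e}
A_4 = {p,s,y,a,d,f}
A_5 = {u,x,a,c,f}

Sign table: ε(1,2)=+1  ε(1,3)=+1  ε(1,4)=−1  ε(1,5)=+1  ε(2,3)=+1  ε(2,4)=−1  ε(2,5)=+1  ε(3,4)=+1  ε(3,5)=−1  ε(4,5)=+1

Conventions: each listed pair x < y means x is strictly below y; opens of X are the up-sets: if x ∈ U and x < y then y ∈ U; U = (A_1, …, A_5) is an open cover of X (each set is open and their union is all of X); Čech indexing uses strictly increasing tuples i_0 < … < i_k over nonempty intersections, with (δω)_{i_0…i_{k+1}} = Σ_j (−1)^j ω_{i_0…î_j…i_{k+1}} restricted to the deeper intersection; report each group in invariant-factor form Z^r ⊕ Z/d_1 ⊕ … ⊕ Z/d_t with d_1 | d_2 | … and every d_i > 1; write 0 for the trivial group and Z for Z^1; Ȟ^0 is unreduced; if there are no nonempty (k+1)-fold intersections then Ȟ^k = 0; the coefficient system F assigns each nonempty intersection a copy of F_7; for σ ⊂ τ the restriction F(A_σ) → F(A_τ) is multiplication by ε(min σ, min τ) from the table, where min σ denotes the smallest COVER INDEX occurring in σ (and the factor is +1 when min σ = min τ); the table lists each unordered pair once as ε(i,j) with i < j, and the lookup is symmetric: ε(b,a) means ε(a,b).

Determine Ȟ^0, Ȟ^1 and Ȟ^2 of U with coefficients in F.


nonempty intersections:
  A12={q,t} A15={u} A23={w} A34={p,y} A45={a,f}
C dims 5,5; δ0: rk_F7 4
Ȟ^0: (5−4)−0=1 ⇒ Z/7
Ȟ^1: (5−0)−4=1 ⇒ Z/7
Ȟ^2: (0−0)−0=0 ⇒ 0

Ȟ^0 ≅ Z/7,  Ȟ^1 ≅ Z/7,  Ȟ^2 ≅ 0


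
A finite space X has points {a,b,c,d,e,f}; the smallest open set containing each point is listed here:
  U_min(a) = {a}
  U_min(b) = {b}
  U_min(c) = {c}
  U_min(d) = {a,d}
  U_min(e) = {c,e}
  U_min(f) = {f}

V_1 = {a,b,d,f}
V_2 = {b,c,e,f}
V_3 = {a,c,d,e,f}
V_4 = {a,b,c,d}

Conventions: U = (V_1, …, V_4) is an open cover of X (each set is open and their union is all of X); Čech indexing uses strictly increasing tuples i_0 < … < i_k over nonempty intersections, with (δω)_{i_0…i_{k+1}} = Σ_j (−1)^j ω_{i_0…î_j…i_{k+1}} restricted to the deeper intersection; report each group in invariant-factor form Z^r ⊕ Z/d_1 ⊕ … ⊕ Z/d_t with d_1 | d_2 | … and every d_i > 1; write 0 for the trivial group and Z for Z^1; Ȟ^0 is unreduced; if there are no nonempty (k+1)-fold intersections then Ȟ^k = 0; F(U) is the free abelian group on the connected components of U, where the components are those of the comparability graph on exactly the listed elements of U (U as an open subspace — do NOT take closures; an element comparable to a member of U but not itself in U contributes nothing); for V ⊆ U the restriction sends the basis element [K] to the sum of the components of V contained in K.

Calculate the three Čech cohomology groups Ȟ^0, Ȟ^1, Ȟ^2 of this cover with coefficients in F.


cover nerve:
  V12={b,f} V13={a,d,f} V14={a,b,d} V23={c,e,f} V24={b,c} V34={a,c,d}
  V123={f} V124={b} V134={a,d} V234={c}
components per intersection:
  V1: {a,d} {b} {f}
  V2: {b} {c,e} {f}
  V3: {a,d} {c,e} {f}
  V4: {a,d} {b} {c}
  V12: {b} {f}
  V13: {a,d} {f}
  V14: {a,d} {b}
  V23: {c,e} {f}
  V24: {b} {c}
  V34: {a,d} {c}
  V123: {f}
  V124: {b}
  V134: {a,d}
  V234: {c}
C dims 12,12,4; δ0: rk 8, SNF 1^8; δ1: rk 4, SNF 1^4
Ȟ^0: (12−8)−0=4 ⇒ Z^4
Ȟ^1: (12−4)−8=0 ⇒ 0
Ȟ^2: (4−0)−4=0 ⇒ 0

Ȟ^0 = Z^4; Ȟ^1 = 0; Ȟ^2 = 0


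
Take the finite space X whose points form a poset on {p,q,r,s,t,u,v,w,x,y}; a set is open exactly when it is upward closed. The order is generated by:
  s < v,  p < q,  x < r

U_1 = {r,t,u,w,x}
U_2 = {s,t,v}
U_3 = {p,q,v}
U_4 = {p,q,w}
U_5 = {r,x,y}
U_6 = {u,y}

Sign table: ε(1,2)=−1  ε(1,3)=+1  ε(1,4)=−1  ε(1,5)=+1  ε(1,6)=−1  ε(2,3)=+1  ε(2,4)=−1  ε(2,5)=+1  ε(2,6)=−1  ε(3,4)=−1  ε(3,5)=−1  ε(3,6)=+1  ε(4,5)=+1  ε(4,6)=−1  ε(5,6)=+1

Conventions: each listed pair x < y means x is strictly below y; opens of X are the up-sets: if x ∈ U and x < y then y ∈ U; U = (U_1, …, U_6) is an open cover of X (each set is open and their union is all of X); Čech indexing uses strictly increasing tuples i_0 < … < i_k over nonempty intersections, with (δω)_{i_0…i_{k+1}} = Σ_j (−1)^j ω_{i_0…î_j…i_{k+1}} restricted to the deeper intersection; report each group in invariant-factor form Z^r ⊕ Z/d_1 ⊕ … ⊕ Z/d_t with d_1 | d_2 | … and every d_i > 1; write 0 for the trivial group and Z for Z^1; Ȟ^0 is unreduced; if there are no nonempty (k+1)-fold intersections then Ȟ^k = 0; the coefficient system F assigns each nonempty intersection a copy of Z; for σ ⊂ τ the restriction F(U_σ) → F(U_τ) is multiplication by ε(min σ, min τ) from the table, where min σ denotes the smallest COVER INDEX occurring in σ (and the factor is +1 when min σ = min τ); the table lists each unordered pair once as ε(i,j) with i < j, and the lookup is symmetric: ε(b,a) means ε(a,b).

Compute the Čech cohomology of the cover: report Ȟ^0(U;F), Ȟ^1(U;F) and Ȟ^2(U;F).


intersection data:
  U12={t} U14={w} U15={r,x} U16={u} U23={v} U34={p,q} U56={y}
C dims 6,7; δ0: rk 6, SNF 1^5·2
Ȟ^0 = (6 − 6) − 0 = 0, so Ȟ^0 ≅ 0
Ȟ^1 = (7 − 0) − 6 = 1 plus torsion [2], so Ȟ^1 ≅ Z ⊕ Z/2
Ȟ^2 = (0 − 0) − 0 = 0, so Ȟ^2 ≅ 0

Ȟ^0 ≅ 0; Ȟ^1 ≅ Z ⊕ Z/2; Ȟ^2 ≅ 0


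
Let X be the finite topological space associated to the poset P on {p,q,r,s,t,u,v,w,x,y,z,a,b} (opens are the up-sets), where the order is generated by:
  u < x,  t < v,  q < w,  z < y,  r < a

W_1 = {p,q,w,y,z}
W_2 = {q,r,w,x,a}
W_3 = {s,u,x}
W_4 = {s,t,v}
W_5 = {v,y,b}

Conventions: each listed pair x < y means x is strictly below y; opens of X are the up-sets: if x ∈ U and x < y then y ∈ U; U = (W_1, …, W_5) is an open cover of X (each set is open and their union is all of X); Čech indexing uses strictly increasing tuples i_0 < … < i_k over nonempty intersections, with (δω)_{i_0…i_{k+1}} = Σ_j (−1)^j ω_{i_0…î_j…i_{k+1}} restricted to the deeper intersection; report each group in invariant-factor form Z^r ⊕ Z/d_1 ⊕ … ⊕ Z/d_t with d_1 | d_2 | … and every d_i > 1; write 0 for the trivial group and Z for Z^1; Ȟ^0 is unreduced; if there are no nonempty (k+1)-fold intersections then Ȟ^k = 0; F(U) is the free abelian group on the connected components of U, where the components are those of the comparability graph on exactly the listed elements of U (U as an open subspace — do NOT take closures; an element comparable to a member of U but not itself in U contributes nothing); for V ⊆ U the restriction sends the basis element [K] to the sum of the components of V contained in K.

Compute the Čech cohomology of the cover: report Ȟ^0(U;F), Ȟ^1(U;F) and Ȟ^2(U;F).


nonempty overlaps:
  W12={q,w} W15={y} W23={x} W34={s} W45={v}
components per intersection:
  W1: {p} {q,w} {y,z}
  W2: {q,w} {r,a} {x}
  W3: {s} {u,x}
  W4: {s} {t,v}
  W5: {v} {y} {b}
  W12: {q,w}
  W15: {y}
  W23: {x}
  W34: {s}
  W45: {v}
C dims 13,5; δ0: rk 5, SNF 1^5
degree 0: 13−5−0 = 8 → Ȟ^0 ≅ Z^8
degree 1: 5−0−5 = 0 → Ȟ^1 ≅ 0
degree 2: 0−0−0 = 0 → Ȟ^2 ≅ 0

Ȟ^0 = Z^8, Ȟ^1 = 0 and Ȟ^2 = 0


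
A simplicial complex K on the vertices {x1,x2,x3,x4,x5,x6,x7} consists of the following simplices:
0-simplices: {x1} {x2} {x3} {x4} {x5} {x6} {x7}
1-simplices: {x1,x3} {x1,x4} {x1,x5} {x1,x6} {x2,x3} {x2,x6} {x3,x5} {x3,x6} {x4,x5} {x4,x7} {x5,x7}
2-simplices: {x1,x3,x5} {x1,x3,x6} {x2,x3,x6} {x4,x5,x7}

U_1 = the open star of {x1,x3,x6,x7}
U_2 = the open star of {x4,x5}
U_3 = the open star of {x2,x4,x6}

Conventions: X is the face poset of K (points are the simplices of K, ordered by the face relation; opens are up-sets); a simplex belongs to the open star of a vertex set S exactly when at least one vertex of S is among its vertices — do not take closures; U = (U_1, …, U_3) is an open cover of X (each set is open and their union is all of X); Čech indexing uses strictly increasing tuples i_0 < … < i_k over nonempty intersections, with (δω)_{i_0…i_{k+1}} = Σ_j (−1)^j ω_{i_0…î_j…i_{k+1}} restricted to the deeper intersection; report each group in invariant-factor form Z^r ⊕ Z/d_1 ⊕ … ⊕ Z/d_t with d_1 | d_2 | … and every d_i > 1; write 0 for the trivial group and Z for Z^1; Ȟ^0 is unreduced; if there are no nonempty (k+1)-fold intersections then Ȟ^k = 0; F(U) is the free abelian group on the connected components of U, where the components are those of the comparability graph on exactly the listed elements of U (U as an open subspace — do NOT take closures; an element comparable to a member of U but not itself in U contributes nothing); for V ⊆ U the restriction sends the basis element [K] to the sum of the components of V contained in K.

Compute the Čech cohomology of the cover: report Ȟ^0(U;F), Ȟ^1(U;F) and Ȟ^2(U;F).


nerve of the cover:
  U1={{x1},{x3},{x6},{x7},{x1,x3},{x1,x4},{x1,x5},{x1,x6},{x2,x3},{x2,x6},{x3,x5},{x3,x6},{x4,x7},{x5,x7},{x1,x3,x5},{x1,x3,x6},{x2,x3,x6},{x4,x5,x7}} U2={{x4},{x5},{x1,x4},{x1,x5},{x3,x5},{x4,x5},{x4,x7},{x5,x7},{x1,x3,x5},{x4,x5,x7}} U3={{x2},{x4},{x6},{x1,x4},{x1,x6},{x2,x3},{x2,x6},{x3,x6},{x4,x5},{x4,x7},{x1,x3,x6},{x2,x3,x6},{x4,x5,x7}}
  U12={{x1,x4},{x1,x5},{x3,x5},{x4,x7},{x5,x7},{x1,x3,x5},{x4,x5,x7}} U13={{x6},{x1,x4},{x1,x6},{x2,x3},{x2,x6},{x3,x6},{x4,x7},{x1,x3,x6},{x2,x3,x6},{x4,x5,x7}} U23={{x4},{x1,x4},{x4,x5},{x4,x7},{x4,x5,x7}}
  U123={{x1,x4},{x4,x7},{x4,x5,x7}}
components per intersection:
  U1: {{x1},{x3},{x6},{x1,x3},{x1,x4},{x1,x5},{x1,x6},{x2,x3},{x2,x6},{x3,x5},{x3,x6},{x1,x3,x5},{x1,x3,x6},{x2,x3,x6}} {{x7},{x4,x7},{x5,x7},{x4,x5,x7}}
  U2: {{x4},{x5},{x1,x4},{x1,x5},{x3,x5},{x4,x5},{x4,x7},{x5,x7},{x1,x3,x5},{x4,x5,x7}}
  U3: {{x2},{x6},{x1,x6},{x2,x3},{x2,x6},{x3,x6},{x1,x3,x6},{x2,x3,x6}} {{x4},{x1,x4},{x4,x5},{x4,x7},{x4,x5,x7}}
  U12: {{x1,x4}} {{x1,x5},{x3,x5},{x1,x3,x5}} {{x4,x7},{x5,x7},{x4,x5,x7}}
  U13: {{x6},{x1,x6},{x2,x3},{x2,x6},{x3,x6},{x1,x3,x6},{x2,x3,x6}} {{x1,x4}} {{x4,x7},{x4,x5,x7}}
  U23: {{x4},{x1,x4},{x4,x5},{x4,x7},{x4,x5,x7}}
  U123: {{x1,x4}} {{x4,x7},{x4,x5,x7}}
C dims 5,7,2; δ0: rk 4, SNF 1^4; δ1: rk 2, SNF 1^2
Ȟ^0 = (5 − 4) − 0 = 1, so Ȟ^0 ≅ Z
Ȟ^1 = (7 − 2) − 4 = 1, so Ȟ^1 ≅ Z
Ȟ^2 = (2 − 0) − 2 = 0, so Ȟ^2 ≅ 0

Ȟ^0(U;F) ≅ Z,  Ȟ^1(U;F) ≅ Z,  Ȟ^2(U;F) ≅ 0


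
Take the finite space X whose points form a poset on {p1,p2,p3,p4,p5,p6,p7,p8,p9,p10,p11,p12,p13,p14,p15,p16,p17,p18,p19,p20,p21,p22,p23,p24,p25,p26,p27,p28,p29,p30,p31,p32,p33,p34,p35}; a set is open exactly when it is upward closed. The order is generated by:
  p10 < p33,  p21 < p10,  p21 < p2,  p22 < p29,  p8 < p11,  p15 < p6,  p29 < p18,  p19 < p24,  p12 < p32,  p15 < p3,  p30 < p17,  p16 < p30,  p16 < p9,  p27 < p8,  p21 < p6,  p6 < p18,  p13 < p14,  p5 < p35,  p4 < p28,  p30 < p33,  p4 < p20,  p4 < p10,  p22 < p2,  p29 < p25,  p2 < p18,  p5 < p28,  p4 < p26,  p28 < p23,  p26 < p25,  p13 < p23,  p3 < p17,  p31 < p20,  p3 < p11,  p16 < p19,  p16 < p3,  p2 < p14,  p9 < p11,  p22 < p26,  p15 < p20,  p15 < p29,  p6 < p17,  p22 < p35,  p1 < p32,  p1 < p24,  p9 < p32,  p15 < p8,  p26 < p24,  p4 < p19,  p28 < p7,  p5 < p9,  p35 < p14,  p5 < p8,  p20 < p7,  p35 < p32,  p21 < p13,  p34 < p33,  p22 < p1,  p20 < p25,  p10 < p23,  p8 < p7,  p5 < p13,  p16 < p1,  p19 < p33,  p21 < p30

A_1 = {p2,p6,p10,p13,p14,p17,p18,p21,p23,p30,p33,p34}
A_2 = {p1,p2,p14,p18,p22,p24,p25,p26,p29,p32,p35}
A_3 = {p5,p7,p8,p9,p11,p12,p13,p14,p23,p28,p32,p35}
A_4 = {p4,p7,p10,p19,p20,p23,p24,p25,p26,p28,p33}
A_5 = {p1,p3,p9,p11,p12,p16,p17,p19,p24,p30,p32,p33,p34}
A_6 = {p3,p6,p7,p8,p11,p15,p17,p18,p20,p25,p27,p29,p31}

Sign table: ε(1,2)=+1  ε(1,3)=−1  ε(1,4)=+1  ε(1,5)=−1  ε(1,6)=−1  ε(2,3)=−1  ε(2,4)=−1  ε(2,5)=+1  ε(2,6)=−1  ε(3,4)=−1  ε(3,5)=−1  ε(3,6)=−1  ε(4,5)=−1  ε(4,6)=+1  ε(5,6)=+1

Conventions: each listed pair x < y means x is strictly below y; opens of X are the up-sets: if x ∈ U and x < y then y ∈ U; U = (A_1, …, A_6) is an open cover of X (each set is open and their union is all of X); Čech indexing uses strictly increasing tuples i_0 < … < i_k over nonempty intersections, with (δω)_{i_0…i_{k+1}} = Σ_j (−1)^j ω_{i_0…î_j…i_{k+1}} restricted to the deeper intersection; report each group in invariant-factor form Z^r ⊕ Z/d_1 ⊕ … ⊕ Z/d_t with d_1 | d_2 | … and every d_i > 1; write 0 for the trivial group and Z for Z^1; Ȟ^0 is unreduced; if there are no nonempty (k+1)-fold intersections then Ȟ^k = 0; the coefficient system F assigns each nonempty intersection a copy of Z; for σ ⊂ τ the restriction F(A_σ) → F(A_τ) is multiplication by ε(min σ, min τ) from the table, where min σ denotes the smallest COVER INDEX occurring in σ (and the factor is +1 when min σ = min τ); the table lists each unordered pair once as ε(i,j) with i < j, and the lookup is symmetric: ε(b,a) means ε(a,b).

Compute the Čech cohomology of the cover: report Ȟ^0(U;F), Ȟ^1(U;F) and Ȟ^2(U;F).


nonempty intersections:
  A12={p2,p14,p18} A13={p13,p14,p23} A14={p10,p23,p33} A15={p17,p30,p33,p34} A16={p6,p17,p18} A23={p14,p32,p35} A24={p24,p25,p26} A25={p1,p24,p32} A26={p18,p25,p29} A34={p7,p23,p28} A35={p9,p11,p12,p32} A36={p7,p8,p11} A45={p19,p24,p33} A46={p7,p20,p25} A56={p3,p11,p17}
  A123={p14} A126={p18} A134={p23} A145={p33} A156={p17} A235={p32} A245={p24} A246={p25} A346={p7} A356={p11}
C dims 6,15,10; δ0: rk 6, SNF 1^5·2; δ1: rk 9, SNF 1^9
Ȟ^0: (6−6)−0=0 ⇒ 0
Ȟ^1: (15−9)−6=0 plus torsion [2] ⇒ Z/2
Ȟ^2: (10−0)−9=1 ⇒ Z

Ȟ^0(U;F) ≅ 0; Ȟ^1(U;F) ≅ Z/2; Ȟ^2(U;F) ≅ Z


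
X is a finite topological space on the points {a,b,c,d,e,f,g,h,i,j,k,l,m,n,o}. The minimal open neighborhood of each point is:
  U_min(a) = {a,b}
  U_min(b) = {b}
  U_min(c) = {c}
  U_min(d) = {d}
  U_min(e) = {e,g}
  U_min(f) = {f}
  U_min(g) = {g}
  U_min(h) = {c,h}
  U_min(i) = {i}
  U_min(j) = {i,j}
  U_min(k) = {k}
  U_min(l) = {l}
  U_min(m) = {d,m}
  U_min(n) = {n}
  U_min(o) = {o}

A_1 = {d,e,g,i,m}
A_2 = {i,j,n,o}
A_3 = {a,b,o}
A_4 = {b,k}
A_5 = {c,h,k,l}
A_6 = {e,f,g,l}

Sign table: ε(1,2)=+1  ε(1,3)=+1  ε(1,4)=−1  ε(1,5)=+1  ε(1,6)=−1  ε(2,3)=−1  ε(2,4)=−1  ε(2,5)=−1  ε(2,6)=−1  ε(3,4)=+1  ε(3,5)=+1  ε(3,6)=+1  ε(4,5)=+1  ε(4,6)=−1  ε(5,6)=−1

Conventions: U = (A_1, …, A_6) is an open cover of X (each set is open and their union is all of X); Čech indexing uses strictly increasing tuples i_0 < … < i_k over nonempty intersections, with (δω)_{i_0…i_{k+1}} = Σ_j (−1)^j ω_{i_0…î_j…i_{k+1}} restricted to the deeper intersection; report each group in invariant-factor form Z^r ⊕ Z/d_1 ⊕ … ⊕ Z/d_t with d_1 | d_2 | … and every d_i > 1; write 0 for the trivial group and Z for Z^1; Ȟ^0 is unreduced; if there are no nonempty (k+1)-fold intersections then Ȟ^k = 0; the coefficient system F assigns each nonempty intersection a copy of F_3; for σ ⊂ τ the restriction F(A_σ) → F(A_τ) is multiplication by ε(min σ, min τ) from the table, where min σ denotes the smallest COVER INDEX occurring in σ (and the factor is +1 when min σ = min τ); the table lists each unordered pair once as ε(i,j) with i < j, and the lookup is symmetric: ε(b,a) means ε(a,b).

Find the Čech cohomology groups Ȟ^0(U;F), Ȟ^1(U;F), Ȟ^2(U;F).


cover nerve:
  A12={i} A16={e,g} A23={o} A34={b} A45={k} A56={l}
C dims 6,6; δ0: rk_F3 6
Ȟ^0: (6−6)−0=0 ⇒ 0
Ȟ^1: (6−0)−6=0 ⇒ 0
Ȟ^2: (0−0)−0=0 ⇒ 0

Ȟ^0 ≅ 0,  Ȟ^1 ≅ 0,  Ȟ^2 ≅ 0


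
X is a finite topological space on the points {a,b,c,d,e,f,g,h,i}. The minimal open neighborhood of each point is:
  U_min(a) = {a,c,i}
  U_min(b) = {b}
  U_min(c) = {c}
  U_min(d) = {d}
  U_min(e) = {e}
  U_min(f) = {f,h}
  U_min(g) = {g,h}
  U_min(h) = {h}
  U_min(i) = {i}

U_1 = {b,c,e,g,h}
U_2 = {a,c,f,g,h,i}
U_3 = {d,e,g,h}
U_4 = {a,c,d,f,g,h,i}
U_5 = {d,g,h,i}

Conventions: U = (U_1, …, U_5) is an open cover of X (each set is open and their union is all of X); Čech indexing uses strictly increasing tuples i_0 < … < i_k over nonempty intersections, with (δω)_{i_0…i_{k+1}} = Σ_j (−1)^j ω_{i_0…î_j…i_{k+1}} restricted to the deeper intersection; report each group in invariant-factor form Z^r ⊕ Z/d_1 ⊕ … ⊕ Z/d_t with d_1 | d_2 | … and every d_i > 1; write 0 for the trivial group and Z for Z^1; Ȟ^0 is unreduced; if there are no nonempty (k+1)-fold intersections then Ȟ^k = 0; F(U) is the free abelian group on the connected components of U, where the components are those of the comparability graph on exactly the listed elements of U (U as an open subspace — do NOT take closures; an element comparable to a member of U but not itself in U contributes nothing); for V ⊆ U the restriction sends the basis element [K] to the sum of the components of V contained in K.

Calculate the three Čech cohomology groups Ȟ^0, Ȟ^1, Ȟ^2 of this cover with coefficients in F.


nonempty overlaps:
  U12={c,g,h} U13={e,g,h} U14={c,g,h} U15={g,h} U23={g,h} U24={a,c,f,g,h,i} U25={g,h,i} U34={d,g,h} U35={d,g,h} U45={d,g,h,i}
  U123={g,h} U124={c,g,h} U125={g,h} U134={g,h} U135={g,h} U145={g,h} U234={g,h} U235={g,h} U245={g,h,i} U345={d,g,h}
  U1234={g,h} U1235={g,h} U1245={g,h} U1345={g,h} U2345={g,h}
  U12345={g,h}
components per intersection:
  U1: {b} {c} {e} {g,h}
  U2: {a,c,i} {f,g,h}
  U3: {d} {e} {g,h}
  U4: {a,c,i} {d} {f,g,h}
  U5: {d} {g,h} {i}
  U12: {c} {g,h}
  U13: {e} {g,h}
  U14: {c} {g,h}
  U15: {g,h}
  U23: {g,h}
  U24: {a,c,i} {f,g,h}
  U25: {g,h} {i}
  U34: {d} {g,h}
  U35: {d} {g,h}
  U45: {d} {g,h} {i}
  U123: {g,h}
  U124: {c} {g,h}
  U125: {g,h}
  U134: {g,h}
  U135: {g,h}
  U145: {g,h}
  U234: {g,h}
  U235: {g,h}
  U245: {g,h} {i}
  U345: {d} {g,h}
  U1234: {g,h}
  U1235: {g,h}
  U1245: {g,h}
  U1345: {g,h}
  U2345: {g,h}
  U12345: {g,h}
C dims 15,19,13,5; δ0: rk 10, SNF 1^10; δ1: rk 9, SNF 1^9; δ2: rk 4, SNF 1^4
degree 0: 15−10−0 = 5 → Ȟ^0 ≅ Z^5
degree 1: 19−9−10 = 0 → Ȟ^1 ≅ 0
degree 2: 13−4−9 = 0 → Ȟ^2 ≅ 0

Ȟ^0(U;F) ≅ Z^5,  Ȟ^1(U;F) ≅ 0,  Ȟ^2(U;F) ≅ 0


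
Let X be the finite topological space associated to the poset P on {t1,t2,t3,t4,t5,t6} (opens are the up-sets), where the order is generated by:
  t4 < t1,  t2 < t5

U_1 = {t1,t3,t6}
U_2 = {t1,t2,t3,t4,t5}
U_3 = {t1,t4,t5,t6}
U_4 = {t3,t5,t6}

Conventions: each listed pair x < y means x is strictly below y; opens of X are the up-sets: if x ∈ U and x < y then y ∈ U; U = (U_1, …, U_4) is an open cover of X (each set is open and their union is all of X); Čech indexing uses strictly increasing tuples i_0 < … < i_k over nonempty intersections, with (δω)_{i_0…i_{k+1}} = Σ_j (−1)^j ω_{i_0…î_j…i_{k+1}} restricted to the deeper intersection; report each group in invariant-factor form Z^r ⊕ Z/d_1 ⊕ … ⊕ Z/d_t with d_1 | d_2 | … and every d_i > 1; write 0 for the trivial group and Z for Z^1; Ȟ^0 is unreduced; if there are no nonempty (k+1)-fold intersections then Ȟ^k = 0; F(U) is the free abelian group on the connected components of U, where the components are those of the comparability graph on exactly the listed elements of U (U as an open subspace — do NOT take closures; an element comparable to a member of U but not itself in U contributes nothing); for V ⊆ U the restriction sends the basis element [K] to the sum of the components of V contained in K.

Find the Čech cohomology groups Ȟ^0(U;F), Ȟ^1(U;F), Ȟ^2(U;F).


nerve simplices:
  U12={t1,t3} U13={t1,t6} U14={t3,t6} U23={t1,t4,t5} U24={t3,t5} U34={t5,t6}
  U123={t1} U124={t3} U134={t6} U234={t5}
components per intersection:
  U1: {t1} {t3} {t6}
  U2: {t1,t4} {t2,t5} {t3}
  U3: {t1,t4} {t5} {t6}
  U4: {t3} {t5} {t6}
  U12: {t1} {t3}
  U13: {t1} {t6}
  U14: {t3} {t6}
  U23: {t1,t4} {t5}
  U24: {t3} {t5}
  U34: {t5} {t6}
  U123: {t1}
  U124: {t3}
  U134: {t6}
  U234: {t5}
C dims 12,12,4; δ0: rk 8, SNF 1^8; δ1: rk 4, SNF 1^4
degree 0: 12−8−0 = 4 → Ȟ^0 ≅ Z^4
degree 1: 12−4−8 = 0 → Ȟ^1 ≅ 0
degree 2: 4−0−4 = 0 → Ȟ^2 ≅ 0

Ȟ^0 = Z^4, Ȟ^1 = 0, Ȟ^2 = 0


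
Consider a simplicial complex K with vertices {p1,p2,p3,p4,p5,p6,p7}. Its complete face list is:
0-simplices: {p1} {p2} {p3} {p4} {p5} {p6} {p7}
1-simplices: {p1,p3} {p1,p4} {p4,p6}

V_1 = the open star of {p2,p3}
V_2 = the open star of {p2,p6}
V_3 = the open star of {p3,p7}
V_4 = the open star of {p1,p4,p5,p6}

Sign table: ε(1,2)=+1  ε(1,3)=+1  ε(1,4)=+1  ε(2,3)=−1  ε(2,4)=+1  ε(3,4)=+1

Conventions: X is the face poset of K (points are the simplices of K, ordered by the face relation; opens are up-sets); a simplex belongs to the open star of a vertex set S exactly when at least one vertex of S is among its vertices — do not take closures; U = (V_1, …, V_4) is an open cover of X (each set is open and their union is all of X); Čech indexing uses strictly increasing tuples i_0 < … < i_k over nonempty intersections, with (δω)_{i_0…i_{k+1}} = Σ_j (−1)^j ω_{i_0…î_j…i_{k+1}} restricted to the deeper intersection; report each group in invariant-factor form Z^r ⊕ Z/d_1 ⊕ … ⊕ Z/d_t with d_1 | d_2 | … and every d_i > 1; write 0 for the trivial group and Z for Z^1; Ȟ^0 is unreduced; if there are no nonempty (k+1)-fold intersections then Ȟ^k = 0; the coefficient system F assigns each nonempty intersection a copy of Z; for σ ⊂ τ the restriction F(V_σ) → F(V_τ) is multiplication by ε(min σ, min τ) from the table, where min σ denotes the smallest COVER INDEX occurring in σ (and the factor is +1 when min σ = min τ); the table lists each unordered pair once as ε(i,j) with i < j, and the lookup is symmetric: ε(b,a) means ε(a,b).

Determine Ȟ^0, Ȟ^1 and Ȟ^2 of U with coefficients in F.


nerve simplices:
  V1={{p2},{p3},{p1,p3}} V2={{p2},{p6},{p4,p6}} V3={{p3},{p7},{p1,p3}} V4={{p1},{p4},{p5},{p6},{p1,p3},{p1,p4},{p4,p6}}
  V12={{p2}} V13={{p3},{p1,p3}} V14={{p1,p3}} V24={{p6},{p4,p6}} V34={{p1,p3}}
  V134={{p1,p3}}
C dims 4,5,1; δ0: rk 3, SNF 1^3; δ1: rk 1, SNF 1^1
degree 0: 4−3−0 = 1 → Ȟ^0 ≅ Z
degree 1: 5−1−3 = 1 → Ȟ^1 ≅ Z
degree 2: 1−0−1 = 0 → Ȟ^2 ≅ 0

Ȟ^0(U;F) ≅ Z; Ȟ^1(U;F) ≅ Z; Ȟ^2(U;F) ≅ 0


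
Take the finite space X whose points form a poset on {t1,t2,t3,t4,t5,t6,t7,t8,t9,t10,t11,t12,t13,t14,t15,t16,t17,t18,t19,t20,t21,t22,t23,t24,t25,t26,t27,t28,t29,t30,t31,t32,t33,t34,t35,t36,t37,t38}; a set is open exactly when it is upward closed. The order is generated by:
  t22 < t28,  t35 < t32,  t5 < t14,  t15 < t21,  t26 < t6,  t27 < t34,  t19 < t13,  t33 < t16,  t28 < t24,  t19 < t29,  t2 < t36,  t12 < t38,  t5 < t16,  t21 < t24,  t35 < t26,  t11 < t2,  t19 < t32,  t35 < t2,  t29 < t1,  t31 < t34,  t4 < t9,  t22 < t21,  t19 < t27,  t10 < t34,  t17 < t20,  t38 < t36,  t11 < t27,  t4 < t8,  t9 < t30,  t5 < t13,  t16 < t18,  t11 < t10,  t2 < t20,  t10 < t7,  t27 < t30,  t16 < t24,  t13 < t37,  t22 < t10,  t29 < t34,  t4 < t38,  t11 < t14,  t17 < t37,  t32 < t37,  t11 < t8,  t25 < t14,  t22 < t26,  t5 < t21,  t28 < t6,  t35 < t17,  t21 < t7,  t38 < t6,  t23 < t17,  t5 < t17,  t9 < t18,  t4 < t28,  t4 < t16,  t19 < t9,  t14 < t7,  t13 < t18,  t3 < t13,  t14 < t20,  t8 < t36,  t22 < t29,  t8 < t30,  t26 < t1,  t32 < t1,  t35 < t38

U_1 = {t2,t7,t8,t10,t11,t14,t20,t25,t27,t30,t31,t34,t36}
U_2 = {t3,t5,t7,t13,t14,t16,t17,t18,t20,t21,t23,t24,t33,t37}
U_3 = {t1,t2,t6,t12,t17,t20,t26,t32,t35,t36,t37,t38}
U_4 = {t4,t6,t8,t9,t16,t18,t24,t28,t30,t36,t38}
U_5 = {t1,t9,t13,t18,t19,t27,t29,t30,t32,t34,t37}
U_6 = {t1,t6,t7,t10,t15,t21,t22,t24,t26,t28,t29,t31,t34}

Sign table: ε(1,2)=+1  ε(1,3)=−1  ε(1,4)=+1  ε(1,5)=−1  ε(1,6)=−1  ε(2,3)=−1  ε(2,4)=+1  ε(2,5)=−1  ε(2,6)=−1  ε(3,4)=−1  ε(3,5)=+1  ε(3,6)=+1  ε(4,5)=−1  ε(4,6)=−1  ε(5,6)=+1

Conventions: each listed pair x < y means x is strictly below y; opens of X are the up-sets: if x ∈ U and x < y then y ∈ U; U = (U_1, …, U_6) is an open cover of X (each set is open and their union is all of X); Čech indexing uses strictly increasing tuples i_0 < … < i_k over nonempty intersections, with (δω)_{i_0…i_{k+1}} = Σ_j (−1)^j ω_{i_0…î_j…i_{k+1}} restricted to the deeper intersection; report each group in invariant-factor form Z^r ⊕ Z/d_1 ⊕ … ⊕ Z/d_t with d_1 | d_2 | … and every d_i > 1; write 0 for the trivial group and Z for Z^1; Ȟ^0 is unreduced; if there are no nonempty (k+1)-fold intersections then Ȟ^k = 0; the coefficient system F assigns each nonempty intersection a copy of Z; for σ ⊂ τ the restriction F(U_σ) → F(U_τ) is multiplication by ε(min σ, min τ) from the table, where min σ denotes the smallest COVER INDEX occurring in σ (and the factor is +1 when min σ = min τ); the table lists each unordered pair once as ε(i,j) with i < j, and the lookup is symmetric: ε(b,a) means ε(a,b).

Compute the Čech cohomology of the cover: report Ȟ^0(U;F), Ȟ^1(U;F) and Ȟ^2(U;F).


nonempty overlaps:
  U12={t7,t14,t20} U13={t2,t20,t36} U14={t8,t30,t36} U15={t27,t30,t34} U16={t7,t10,t31,t34} U23={t17,t20,t37} U24={t16,t18,t24} U25={t13,t18,t37} U26={t7,t21,t24} U34={t6,t36,t38} U35={t1,t32,t37} U36={t1,t6,t26} U45={t9,t18,t30} U46={t6,t24,t28} U56={t1,t29,t34}
  U123={t20} U126={t7} U134={t36} U145={t30} U156={t34} U235={t37} U245={t18} U246={t24} U346={t6} U356={t1}
C dims 6,15,10; δ0: rk 5, SNF 1^5; δ1: rk 10, SNF 1^9·2
degree 0: 6−5−0 = 1 → Ȟ^0 ≅ Z
degree 1: 15−10−5 = 0 → Ȟ^1 ≅ 0
degree 2: 10−0−10 = 0 plus torsion [2] → Ȟ^2 ≅ Z/2

Ȟ^0 = Z, Ȟ^1 = 0, Ȟ^2 = Z/2


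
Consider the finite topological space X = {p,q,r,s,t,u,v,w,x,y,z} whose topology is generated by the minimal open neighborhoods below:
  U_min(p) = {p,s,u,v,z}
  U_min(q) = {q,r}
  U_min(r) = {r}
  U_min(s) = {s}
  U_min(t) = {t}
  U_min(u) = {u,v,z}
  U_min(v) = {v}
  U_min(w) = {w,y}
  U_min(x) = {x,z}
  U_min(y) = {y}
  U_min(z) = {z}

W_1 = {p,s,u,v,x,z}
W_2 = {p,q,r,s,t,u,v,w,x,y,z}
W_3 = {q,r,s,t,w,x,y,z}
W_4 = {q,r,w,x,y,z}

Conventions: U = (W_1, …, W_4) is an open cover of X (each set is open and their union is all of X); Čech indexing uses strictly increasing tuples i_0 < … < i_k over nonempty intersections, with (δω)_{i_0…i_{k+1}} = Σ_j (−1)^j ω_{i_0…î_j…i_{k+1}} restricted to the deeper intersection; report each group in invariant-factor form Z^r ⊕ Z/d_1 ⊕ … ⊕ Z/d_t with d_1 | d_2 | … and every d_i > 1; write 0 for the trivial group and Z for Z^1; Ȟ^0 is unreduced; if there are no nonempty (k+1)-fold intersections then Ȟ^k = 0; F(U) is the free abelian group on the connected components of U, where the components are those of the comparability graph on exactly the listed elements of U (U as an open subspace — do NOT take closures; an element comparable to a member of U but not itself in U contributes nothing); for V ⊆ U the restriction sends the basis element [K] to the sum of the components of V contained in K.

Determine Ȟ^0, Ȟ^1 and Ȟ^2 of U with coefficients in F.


nerve of the cover:
  W12={p,s,u,v,x,z} W13={s,x,z} W14={x,z} W23={q,r,s,t,w,x,y,z} W24={q,r,w,x,y,z} W34={q,r,w,x,y,z}
  W123={s,x,z} W124={x,z} W134={x,z} W234={q,r,w,x,y,z}
  W1234={x,z}
components per intersection:
  W1: {p,s,u,v,x,z}
  W2: {p,s,u,v,x,z} {q,r} {t} {w,y}
  W3: {q,r} {s} {t} {w,y} {x,z}
  W4: {q,r} {w,y} {x,z}
  W12: {p,s,u,v,x,z}
  W13: {s} {x,z}
  W14: {x,z}
  W23: {q,r} {s} {t} {w,y} {x,z}
  W24: {q,r} {w,y} {x,z}
  W34: {q,r} {w,y} {x,z}
  W123: {s} {x,z}
  W124: {x,z}
  W134: {x,z}
  W234: {q,r} {w,y} {x,z}
  W1234: {x,z}
C dims 13,15,7,1; δ0: rk 9, SNF 1^9; δ1: rk 6, SNF 1^6; δ2: rk 1, SNF 1^1
Ȟ^0 = (13 − 9) − 0 = 4, so Ȟ^0 ≅ Z^4
Ȟ^1 = (15 − 6) − 9 = 0, so Ȟ^1 ≅ 0
Ȟ^2 = (7 − 1) − 6 = 0, so Ȟ^2 ≅ 0

Ȟ^0(U;F) ≅ Z^4; Ȟ^1(U;F) ≅ 0; Ȟ^2(U;F) ≅ 0


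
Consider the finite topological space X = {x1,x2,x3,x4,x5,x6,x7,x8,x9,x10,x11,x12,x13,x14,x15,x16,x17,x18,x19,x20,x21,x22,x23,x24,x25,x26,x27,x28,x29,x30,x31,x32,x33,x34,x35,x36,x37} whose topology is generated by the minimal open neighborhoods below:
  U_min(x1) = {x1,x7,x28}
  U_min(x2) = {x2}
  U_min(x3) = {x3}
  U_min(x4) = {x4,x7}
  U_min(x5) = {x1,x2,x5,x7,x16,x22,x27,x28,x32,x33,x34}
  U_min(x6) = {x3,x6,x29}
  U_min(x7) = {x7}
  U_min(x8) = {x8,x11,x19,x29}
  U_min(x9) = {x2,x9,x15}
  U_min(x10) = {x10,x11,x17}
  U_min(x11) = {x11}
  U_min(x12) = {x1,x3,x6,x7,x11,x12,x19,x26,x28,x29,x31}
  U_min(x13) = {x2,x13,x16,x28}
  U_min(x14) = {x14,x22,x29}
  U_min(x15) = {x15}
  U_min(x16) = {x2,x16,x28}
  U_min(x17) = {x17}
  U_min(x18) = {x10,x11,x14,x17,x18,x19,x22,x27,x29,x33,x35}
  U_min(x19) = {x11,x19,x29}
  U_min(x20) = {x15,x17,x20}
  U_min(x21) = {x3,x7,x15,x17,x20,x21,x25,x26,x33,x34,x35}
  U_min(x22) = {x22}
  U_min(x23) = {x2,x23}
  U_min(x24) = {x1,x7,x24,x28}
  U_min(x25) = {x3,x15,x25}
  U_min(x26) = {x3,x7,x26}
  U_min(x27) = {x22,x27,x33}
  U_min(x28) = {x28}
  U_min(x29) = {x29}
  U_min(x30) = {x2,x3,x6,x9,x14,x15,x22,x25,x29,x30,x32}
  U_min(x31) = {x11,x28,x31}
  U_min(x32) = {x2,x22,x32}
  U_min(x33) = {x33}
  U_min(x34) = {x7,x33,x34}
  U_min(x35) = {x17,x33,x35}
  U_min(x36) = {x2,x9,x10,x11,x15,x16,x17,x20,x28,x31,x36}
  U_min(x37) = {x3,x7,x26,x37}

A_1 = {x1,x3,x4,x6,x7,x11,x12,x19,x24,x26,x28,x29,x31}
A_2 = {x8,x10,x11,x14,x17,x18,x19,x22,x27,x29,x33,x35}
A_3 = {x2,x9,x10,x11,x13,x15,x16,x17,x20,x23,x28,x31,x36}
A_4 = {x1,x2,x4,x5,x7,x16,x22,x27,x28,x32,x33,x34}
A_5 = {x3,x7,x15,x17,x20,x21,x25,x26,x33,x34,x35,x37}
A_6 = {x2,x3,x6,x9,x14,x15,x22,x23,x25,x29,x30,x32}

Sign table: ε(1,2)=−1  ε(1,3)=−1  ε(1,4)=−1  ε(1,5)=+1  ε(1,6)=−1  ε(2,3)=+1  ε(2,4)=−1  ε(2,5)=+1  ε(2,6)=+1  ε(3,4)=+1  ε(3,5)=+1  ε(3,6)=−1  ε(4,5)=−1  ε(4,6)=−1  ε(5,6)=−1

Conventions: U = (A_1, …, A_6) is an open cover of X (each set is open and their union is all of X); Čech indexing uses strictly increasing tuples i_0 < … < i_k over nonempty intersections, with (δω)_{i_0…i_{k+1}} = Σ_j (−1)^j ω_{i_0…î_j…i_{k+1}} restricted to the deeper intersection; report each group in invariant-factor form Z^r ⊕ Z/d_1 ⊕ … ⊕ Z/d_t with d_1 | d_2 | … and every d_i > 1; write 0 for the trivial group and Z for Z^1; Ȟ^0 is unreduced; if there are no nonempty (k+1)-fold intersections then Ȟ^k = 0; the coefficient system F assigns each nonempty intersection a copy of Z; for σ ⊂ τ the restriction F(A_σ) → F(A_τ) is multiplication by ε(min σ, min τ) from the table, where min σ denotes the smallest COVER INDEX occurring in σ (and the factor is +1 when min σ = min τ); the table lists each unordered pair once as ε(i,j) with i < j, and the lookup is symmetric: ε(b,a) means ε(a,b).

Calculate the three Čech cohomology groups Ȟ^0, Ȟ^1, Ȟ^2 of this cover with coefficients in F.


Ȟ^0 = 0; Ȟ^1 = Z/2; Ȟ^2 = Z

nerve of the cover:
  A12={x11,x19,x29} A13={x11,x28,x31} A14={x1,x4,x7,x28} A15={x3,x7,x26} A16={x3,x6,x29} A23={x10,x11,x17} A24={x22,x27,x33} A25={x17,x33,x35} A26={x14,x22,x29} A34={x2,x16,x28} A35={x15,x17,x20} A36={x2,x9,x15,x23} A45={x7,x33,x34} A46={x2,x22,x32} A56={x3,x15,x25}
  A123={x11} A126={x29} A134={x28} A145={x7} A156={x3} A235={x17} A245={x33} A246={x22} A346={x2} A356={x15}
C dims 6,15,10; δ0: rk 6, SNF 1^5·2; δ1: rk 9, SNF 1^9
Ȟ^0 = (6 − 6) − 0 = 0, so Ȟ^0 ≅ 0
Ȟ^1 = (15 − 9) − 6 = 0 plus torsion [2], so Ȟ^1 ≅ Z/2
Ȟ^2 = (10 − 0) − 9 = 1, so Ȟ^2 ≅ Z


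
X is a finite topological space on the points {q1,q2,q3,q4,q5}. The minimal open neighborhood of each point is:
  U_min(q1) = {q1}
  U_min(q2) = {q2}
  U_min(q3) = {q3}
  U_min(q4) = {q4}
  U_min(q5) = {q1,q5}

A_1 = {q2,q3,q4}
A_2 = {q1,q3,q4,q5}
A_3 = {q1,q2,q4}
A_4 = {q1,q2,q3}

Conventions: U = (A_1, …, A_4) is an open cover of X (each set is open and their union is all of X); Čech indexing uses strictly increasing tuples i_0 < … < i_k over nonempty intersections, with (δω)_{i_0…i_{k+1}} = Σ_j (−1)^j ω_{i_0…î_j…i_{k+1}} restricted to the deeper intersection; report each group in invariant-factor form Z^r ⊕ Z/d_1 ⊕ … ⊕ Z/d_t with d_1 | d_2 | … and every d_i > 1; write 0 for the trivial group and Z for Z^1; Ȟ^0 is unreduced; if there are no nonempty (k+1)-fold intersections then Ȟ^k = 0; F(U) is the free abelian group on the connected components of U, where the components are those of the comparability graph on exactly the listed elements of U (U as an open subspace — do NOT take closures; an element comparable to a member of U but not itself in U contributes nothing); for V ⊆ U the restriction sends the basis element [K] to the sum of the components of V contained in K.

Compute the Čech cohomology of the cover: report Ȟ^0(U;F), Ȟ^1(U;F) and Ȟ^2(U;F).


Ȟ^0(U;F) ≅ Z^4,  Ȟ^1(U;F) ≅ 0,  Ȟ^2(U;F) ≅ 0

nerve simplices:
  A12={q3,q4} A13={q2,q4} A14={q2,q3} A23={q1,q4} A24={q1,q3} A34={q1,q2}
  A123={q4} A124={q3} A134={q2} A234={q1}
components per intersection:
  A1: {q2} {q3} {q4}
  A2: {q1,q5} {q3} {q4}
  A3: {q1} {q2} {q4}
  A4: {q1} {q2} {q3}
  A12: {q3} {q4}
  A13: {q2} {q4}
  A14: {q2} {q3}
  A23: {q1} {q4}
  A24: {q1} {q3}
  A34: {q1} {q2}
  A123: {q4}
  A124: {q3}
  A134: {q2}
  A234: {q1}
C dims 12,12,4; δ0: rk 8, SNF 1^8; δ1: rk 4, SNF 1^4
degree 0: 12−8−0 = 4 → Ȟ^0 ≅ Z^4
degree 1: 12−4−8 = 0 → Ȟ^1 ≅ 0
degree 2: 4−0−4 = 0 → Ȟ^2 ≅ 0


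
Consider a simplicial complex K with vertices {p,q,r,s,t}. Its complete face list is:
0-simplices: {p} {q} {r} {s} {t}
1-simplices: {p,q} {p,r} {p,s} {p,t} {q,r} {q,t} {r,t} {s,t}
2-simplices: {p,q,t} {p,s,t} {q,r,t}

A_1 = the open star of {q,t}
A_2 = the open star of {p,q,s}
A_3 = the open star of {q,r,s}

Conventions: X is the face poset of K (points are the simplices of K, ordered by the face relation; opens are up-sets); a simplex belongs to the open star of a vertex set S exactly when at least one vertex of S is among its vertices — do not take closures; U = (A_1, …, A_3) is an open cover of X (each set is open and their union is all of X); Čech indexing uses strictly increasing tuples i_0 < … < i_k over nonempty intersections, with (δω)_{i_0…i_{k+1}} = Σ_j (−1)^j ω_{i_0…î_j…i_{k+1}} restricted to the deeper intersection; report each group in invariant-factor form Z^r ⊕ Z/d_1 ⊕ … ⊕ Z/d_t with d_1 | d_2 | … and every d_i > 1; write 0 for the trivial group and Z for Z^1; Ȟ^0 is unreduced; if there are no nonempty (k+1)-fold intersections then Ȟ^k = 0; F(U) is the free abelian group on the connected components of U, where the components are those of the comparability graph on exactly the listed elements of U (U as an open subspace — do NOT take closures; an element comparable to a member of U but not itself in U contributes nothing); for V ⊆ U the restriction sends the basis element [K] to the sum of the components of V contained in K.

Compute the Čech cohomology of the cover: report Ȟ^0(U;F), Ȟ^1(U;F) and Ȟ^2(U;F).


nonempty intersections:
  A1={{q},{t},{p,q},{p,t},{q,r},{q,t},{r,t},{s,t},{p,q,t},{p,s,t},{q,r,t}} A2={{p},{q},{s},{p,q},{p,r},{p,s},{p,t},{q,r},{q,t},{s,t},{p,q,t},{p,s,t},{q,r,t}} A3={{q},{r},{s},{p,q},{p,r},{p,s},{q,r},{q,t},{r,t},{s,t},{p,q,t},{p,s,t},{q,r,t}}
  A12={{q},{p,q},{p,t},{q,r},{q,t},{s,t},{p,q,t},{p,s,t},{q,r,t}} A13={{q},{p,q},{q,r},{q,t},{r,t},{s,t},{p,q,t},{p,s,t},{q,r,t}} A23={{q},{s},{p,q},{p,r},{p,s},{q,r},{q,t},{s,t},{p,q,t},{p,s,t},{q,r,t}}
  A123={{q},{p,q},{q,r},{q,t},{s,t},{p,q,t},{p,s,t},{q,r,t}}
components per intersection:
  A1: {{q},{t},{p,q},{p,t},{q,r},{q,t},{r,t},{s,t},{p,q,t},{p,s,t},{q,r,t}}
  A2: {{p},{q},{s},{p,q},{p,r},{p,s},{p,t},{q,r},{q,t},{s,t},{p,q,t},{p,s,t},{q,r,t}}
  A3: {{q},{r},{p,q},{p,r},{q,r},{q,t},{r,t},{p,q,t},{q,r,t}} {{s},{p,s},{s,t},{p,s,t}}
  A12: {{q},{p,q},{p,t},{q,r},{q,t},{s,t},{p,q,t},{p,s,t},{q,r,t}}
  A13: {{q},{p,q},{q,r},{q,t},{r,t},{p,q,t},{q,r,t}} {{s,t},{p,s,t}}
  A23: {{q},{p,q},{q,r},{q,t},{p,q,t},{q,r,t}} {{s},{p,s},{s,t},{p,s,t}} {{p,r}}
  A123: {{q},{p,q},{q,r},{q,t},{p,q,t},{q,r,t}} {{s,t},{p,s,t}}
C dims 4,6,2; δ0: rk 3, SNF 1^3; δ1: rk 2, SNF 1^2
Ȟ^0: (4−3)−0=1 ⇒ Z
Ȟ^1: (6−2)−3=1 ⇒ Z
Ȟ^2: (2−0)−2=0 ⇒ 0

Ȟ^0 ≅ Z; Ȟ^1 ≅ Z; Ȟ^2 ≅ 0


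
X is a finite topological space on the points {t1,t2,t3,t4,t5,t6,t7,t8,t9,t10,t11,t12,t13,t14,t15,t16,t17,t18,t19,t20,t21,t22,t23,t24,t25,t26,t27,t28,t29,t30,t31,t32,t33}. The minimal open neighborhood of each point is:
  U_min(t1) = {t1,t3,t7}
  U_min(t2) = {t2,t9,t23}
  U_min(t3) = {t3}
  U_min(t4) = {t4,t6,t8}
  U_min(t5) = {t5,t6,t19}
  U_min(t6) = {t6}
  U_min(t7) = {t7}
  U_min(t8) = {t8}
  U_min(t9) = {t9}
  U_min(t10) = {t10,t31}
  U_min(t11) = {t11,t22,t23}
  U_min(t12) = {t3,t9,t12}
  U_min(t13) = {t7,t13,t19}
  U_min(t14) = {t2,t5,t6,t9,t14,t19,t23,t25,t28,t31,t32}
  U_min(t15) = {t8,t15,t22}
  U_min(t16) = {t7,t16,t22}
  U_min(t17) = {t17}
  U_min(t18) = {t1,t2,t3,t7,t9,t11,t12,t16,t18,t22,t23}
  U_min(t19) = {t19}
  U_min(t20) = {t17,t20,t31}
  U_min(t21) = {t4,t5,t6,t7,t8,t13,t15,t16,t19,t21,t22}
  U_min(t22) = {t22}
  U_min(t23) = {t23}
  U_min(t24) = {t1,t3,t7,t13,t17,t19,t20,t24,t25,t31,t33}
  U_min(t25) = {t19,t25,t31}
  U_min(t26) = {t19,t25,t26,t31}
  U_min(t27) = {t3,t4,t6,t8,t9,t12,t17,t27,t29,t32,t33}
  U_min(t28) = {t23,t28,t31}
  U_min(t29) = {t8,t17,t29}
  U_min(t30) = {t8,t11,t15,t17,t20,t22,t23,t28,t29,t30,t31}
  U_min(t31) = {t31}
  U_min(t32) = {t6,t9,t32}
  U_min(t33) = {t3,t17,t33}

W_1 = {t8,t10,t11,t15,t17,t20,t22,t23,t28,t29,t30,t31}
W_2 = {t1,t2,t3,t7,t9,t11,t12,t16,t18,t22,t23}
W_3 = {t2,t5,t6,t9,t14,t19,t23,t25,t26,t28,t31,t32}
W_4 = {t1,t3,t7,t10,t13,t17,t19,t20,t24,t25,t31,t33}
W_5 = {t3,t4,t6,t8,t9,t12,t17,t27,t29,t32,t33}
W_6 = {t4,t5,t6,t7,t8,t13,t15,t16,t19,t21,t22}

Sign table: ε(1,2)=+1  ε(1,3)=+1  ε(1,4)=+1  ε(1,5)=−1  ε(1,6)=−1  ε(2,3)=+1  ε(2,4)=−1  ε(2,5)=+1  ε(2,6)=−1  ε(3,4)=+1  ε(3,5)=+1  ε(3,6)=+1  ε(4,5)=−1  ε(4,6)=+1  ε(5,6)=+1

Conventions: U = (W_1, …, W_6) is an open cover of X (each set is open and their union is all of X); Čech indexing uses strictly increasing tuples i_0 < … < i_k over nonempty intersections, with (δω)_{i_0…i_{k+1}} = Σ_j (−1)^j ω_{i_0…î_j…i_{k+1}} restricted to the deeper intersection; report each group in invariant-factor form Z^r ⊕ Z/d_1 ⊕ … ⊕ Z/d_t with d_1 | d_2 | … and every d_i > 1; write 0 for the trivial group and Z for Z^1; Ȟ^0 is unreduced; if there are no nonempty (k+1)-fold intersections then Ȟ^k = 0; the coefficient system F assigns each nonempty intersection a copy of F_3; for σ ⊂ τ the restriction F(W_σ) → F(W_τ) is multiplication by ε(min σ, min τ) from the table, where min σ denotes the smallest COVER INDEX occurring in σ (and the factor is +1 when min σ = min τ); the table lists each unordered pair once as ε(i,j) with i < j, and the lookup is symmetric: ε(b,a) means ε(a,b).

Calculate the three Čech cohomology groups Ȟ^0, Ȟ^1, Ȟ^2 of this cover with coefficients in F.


nerve of the cover:
  W12={t11,t22,t23} W13={t23,t28,t31} W14={t10,t17,t20,t31} W15={t8,t17,t29} W16={t8,t15,t22} W23={t2,t9,t23} W24={t1,t3,t7} W25={t3,t9,t12} W26={t7,t16,t22} W34={t19,t25,t31} W35={t6,t9,t32} W36={t5,t6,t19} W45={t3,t17,t33} W46={t7,t13,t19} W56={t4,t6,t8}
  W123={t23} W126={t22} W134={t31} W145={t17} W156={t8} W235={t9} W245={t3} W246={t7} W346={t19} W356={t6}
C dims 6,15,10; δ0: rk_F3 6; δ1: rk_F3 9
Ȟ^0 = (6 − 6) − 0 = 0, so Ȟ^0 ≅ 0
Ȟ^1 = (15 − 9) − 6 = 0, so Ȟ^1 ≅ 0
Ȟ^2 = (10 − 0) − 9 = 1, so Ȟ^2 ≅ Z/3

Ȟ^0 = 0; Ȟ^1 = 0; Ȟ^2 = Z/3


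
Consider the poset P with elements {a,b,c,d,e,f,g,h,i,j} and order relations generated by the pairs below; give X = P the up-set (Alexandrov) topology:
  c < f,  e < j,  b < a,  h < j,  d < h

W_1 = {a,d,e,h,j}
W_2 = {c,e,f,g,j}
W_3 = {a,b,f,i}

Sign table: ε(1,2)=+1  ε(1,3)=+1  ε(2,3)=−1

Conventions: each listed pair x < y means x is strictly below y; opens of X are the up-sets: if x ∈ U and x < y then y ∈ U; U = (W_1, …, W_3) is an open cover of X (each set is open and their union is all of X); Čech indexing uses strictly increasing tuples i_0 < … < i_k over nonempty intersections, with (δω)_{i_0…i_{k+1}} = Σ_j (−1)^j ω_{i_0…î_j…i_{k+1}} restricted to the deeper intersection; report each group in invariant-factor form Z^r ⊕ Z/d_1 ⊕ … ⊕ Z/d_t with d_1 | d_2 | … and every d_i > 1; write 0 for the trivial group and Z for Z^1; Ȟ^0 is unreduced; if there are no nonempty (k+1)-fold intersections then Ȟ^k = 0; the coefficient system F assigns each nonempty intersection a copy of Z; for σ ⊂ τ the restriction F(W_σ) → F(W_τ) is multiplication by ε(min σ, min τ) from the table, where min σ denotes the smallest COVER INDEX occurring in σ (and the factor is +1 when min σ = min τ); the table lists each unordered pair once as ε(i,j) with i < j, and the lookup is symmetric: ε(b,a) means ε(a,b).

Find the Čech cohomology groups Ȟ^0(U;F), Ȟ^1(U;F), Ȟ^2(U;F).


nerve of the cover:
  W12={e,j} W13={a} W23={f}
C dims 3,3; δ0: rk 3, SNF 1^2·2
Ȟ^0 = (3 − 3) − 0 = 0, so Ȟ^0 ≅ 0
Ȟ^1 = (3 − 0) − 3 = 0 plus torsion [2], so Ȟ^1 ≅ Z/2
Ȟ^2 = (0 − 0) − 0 = 0, so Ȟ^2 ≅ 0

Ȟ^0 = 0; Ȟ^1 = Z/2; Ȟ^2 = 0
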